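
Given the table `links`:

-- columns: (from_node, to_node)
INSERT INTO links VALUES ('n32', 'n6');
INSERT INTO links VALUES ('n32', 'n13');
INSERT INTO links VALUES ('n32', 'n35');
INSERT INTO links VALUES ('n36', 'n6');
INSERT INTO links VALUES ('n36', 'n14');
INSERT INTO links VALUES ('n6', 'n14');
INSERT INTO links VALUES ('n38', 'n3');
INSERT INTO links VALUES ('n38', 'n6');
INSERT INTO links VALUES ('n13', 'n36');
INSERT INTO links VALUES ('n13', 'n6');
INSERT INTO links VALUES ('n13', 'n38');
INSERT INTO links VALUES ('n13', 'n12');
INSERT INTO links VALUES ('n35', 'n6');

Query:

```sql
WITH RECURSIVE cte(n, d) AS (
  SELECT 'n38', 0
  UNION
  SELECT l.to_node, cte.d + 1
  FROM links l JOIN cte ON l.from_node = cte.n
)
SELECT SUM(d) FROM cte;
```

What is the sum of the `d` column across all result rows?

4

Base: (n38, d=0).
Iteration 1: edges from {n38} -> (n3, d=1), (n6, d=1).
Iteration 2: edges from {n3,n6} -> (n14, d=2).
Iteration 3: no outgoing edges from {n14}; recursion stops.
SUM(d) = 0 + 1 + 1 + 2 = 4.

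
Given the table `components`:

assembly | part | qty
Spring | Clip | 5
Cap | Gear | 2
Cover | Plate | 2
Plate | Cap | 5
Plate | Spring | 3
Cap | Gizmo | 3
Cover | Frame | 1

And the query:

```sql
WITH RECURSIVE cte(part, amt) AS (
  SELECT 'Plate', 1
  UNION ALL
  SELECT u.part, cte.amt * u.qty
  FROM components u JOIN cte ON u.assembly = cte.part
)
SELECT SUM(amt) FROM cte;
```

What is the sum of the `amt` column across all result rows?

Base: (Plate, amt=1).
Iteration 1: components of {Plate} -> Cap = 1*5 = 5, Spring = 1*3 = 3.
Iteration 2: components of {Cap,Spring} -> Clip = 3*5 = 15, Gear = 5*2 = 10, Gizmo = 5*3 = 15.
Iteration 3: no further components; recursion stops.
SUM(amt) = 1 + 3 + 5 + 15 + 15 + 10 = 49.

49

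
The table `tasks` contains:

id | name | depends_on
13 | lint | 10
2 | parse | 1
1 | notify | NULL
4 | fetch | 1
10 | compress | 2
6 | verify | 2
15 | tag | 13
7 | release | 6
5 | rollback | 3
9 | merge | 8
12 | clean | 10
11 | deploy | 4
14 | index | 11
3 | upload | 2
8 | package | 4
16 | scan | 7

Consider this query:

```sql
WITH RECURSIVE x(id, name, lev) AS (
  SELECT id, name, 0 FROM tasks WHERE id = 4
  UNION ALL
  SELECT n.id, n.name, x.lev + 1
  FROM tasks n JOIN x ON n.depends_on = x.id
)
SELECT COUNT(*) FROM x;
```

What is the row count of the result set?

5

Base: id=4 (fetch) at lev 0.
Iteration 1: rows with depends_on in {4} -> package (id 8, lev 1), deploy (id 11, lev 1).
Iteration 2: rows with depends_on in {8,11} -> merge (id 9, lev 2), index (id 14, lev 2).
Iteration 3: no rows with depends_on in {9,14}; recursion stops.
Total rows emitted: 5.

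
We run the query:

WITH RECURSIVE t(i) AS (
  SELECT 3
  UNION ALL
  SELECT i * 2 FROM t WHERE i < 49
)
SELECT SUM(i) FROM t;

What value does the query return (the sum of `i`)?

Base: i=3.
Iteration 1: 3 < 49 holds -> i = 3 * 2 = 6.
Iteration 2: 6 < 49 holds -> i = 6 * 2 = 12.
Iteration 3: 12 < 49 holds -> i = 12 * 2 = 24.
Iteration 4: 24 < 49 holds -> i = 24 * 2 = 48.
Iteration 5: 48 < 49 holds -> i = 48 * 2 = 96.
Iteration 6: 96 < 49 fails; recursion stops.
SUM(i) = 3 + 6 + 12 + 24 + 48 + 96 = 189.

189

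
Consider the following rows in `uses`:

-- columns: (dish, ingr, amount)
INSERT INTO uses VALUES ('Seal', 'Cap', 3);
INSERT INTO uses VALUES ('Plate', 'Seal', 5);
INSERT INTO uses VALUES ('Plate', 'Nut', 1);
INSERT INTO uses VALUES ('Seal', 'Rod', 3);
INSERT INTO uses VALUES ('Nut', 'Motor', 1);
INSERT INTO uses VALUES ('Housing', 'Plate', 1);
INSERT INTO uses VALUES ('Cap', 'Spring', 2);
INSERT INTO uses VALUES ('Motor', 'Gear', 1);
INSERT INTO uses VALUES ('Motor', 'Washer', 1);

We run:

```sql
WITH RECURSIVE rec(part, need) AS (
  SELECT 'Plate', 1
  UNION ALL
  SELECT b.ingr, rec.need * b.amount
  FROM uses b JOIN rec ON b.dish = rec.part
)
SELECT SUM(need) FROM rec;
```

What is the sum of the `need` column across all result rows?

Base: (Plate, need=1).
Iteration 1: components of {Plate} -> Nut = 1*1 = 1, Seal = 1*5 = 5.
Iteration 2: components of {Nut,Seal} -> Cap = 5*3 = 15, Motor = 1*1 = 1, Rod = 5*3 = 15.
Iteration 3: components of {Cap,Motor,Rod} -> Gear = 1*1 = 1, Spring = 15*2 = 30, Washer = 1*1 = 1.
Iteration 4: no further components; recursion stops.
SUM(need) = 1 + 1 + 5 + 1 + 15 + 15 + 1 + 1 + 30 = 70.

70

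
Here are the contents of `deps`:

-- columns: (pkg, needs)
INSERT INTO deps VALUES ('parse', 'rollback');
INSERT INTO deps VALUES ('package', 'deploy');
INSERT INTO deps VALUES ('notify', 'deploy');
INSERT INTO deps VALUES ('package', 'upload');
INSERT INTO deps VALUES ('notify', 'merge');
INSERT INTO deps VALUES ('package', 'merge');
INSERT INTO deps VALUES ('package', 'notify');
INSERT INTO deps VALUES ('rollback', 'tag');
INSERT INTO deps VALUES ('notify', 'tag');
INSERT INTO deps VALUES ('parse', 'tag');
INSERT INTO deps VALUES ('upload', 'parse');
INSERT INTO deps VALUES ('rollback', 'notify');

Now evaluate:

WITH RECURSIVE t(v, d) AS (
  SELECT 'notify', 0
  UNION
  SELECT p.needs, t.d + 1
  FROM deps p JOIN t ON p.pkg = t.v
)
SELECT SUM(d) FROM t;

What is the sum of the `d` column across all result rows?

Base: (notify, d=0).
Iteration 1: edges from {notify} -> (deploy, d=1), (merge, d=1), (tag, d=1).
Iteration 2: no outgoing edges from {deploy,merge,tag}; recursion stops.
SUM(d) = 0 + 1 + 1 + 1 = 3.

3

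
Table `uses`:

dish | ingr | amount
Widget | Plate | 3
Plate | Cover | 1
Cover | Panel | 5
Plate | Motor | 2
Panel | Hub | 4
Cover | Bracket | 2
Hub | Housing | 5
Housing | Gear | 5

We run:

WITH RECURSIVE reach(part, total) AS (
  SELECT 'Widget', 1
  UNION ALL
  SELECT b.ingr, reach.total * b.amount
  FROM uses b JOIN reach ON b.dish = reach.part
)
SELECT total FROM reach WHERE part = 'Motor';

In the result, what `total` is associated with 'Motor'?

Base: (Widget, total=1).
Iteration 1: components of {Widget} -> Plate = 1*3 = 3.
Iteration 2: components of {Plate} -> Cover = 3*1 = 3, Motor = 3*2 = 6.
Iteration 3: components of {Cover,Motor} -> Bracket = 3*2 = 6, Panel = 3*5 = 15.
Iteration 4: components of {Bracket,Panel} -> Hub = 15*4 = 60.
Iteration 5: components of {Hub} -> Housing = 60*5 = 300.
Iteration 6: components of {Housing} -> Gear = 300*5 = 1500.
Iteration 7: no further components; recursion stops.

6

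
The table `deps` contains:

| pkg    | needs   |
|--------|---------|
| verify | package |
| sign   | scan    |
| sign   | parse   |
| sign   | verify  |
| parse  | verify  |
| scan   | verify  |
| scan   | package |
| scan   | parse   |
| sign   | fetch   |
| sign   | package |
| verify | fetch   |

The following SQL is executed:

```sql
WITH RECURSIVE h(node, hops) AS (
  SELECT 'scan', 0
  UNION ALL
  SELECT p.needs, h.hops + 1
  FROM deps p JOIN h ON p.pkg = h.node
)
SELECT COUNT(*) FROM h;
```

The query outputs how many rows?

Base: (scan, hops=0).
Iteration 1: edges from {scan} -> (package, hops=1), (parse, hops=1), (verify, hops=1).
Iteration 2: edges from {package,parse,verify} -> (fetch, hops=2), (package, hops=2), (verify, hops=2).
Iteration 3: edges from {fetch,package,verify} -> (fetch, hops=3), (package, hops=3).
Iteration 4: no outgoing edges from {fetch,package}; recursion stops.
Total rows emitted: 9.

9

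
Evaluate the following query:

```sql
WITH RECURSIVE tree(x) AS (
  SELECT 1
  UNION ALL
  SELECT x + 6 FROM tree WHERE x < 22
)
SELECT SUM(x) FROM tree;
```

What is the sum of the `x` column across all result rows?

65

Base: x=1.
Iteration 1: 1 < 22 holds -> x = 1 + 6 = 7.
Iteration 2: 7 < 22 holds -> x = 7 + 6 = 13.
Iteration 3: 13 < 22 holds -> x = 13 + 6 = 19.
Iteration 4: 19 < 22 holds -> x = 19 + 6 = 25.
Iteration 5: 25 < 22 fails; recursion stops.
SUM(x) = 1 + 7 + 13 + 19 + 25 = 65.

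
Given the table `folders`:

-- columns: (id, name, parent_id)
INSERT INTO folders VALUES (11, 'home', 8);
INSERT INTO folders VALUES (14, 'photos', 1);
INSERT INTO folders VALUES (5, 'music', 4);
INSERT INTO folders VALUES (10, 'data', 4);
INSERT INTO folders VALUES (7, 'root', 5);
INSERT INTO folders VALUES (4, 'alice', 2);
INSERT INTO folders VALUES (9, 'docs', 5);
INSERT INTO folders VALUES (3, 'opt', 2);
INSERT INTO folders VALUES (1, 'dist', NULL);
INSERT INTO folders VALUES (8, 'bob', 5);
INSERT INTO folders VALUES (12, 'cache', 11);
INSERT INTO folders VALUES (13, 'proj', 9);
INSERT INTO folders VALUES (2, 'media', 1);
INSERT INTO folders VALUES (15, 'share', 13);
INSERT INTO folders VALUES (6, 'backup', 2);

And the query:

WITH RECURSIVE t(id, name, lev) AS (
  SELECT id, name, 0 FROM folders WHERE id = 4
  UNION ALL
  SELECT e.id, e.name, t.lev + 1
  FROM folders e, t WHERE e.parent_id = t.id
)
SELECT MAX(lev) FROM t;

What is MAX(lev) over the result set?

4

Base: id=4 (alice) at lev 0.
Iteration 1: rows with parent_id in {4} -> music (id 5, lev 1), data (id 10, lev 1).
Iteration 2: rows with parent_id in {5,10} -> root (id 7, lev 2), bob (id 8, lev 2), docs (id 9, lev 2).
Iteration 3: rows with parent_id in {7,8,9} -> home (id 11, lev 3), proj (id 13, lev 3).
Iteration 4: rows with parent_id in {11,13} -> cache (id 12, lev 4), share (id 15, lev 4).
Iteration 5: no rows with parent_id in {12,15}; recursion stops.
lev values: 0, 1, 1, 2, 2, 2, 3, 3, 4, 4; the maximum is 4.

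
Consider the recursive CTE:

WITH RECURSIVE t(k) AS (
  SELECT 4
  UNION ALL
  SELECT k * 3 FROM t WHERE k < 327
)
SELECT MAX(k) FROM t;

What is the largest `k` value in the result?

972

Base: k=4.
Iteration 1: 4 < 327 holds -> k = 4 * 3 = 12.
Iteration 2: 12 < 327 holds -> k = 12 * 3 = 36.
Iteration 3: 36 < 327 holds -> k = 36 * 3 = 108.
Iteration 4: 108 < 327 holds -> k = 108 * 3 = 324.
Iteration 5: 324 < 327 holds -> k = 324 * 3 = 972.
Iteration 6: 972 < 327 fails; recursion stops.
k values: 4, 12, 36, 108, 324, 972; the maximum is 972.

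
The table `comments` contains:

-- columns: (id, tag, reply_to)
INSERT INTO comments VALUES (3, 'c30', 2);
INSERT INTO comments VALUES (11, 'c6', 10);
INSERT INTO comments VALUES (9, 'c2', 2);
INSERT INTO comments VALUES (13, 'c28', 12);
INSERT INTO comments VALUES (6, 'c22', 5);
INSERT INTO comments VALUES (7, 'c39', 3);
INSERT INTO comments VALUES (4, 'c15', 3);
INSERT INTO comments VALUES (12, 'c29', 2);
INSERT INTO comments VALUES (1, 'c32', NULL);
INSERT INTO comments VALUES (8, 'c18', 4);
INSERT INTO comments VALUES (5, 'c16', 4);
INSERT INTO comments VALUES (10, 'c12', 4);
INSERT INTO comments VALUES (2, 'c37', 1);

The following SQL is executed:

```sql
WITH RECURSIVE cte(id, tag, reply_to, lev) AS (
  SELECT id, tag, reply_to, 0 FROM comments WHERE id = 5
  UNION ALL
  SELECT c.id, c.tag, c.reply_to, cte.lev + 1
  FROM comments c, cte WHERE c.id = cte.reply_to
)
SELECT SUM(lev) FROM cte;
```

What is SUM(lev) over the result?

10

Base: id=5 (c16), reply_to=4, lev 0.
Iteration 1: join on id=4 -> c15 (id 4, reply_to=3, lev 1).
Iteration 2: join on id=3 -> c30 (id 3, reply_to=2, lev 2).
Iteration 3: join on id=2 -> c37 (id 2, reply_to=1, lev 3).
Iteration 4: join on id=1 -> c32 (id 1, reply_to=NULL, lev 4).
Iteration 5: reply_to is NULL; no match; recursion stops.
SUM(lev) = 0 + 1 + 2 + 3 + 4 = 10.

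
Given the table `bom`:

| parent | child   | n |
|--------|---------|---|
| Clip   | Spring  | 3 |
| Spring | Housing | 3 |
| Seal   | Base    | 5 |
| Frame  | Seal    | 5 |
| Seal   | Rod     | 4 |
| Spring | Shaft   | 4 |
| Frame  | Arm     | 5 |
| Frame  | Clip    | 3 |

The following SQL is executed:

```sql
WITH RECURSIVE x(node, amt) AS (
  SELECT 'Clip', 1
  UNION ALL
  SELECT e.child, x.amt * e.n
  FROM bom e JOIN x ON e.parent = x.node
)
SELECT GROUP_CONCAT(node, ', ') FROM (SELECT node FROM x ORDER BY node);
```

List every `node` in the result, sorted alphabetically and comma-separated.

Clip, Housing, Shaft, Spring

Base: (Clip, amt=1).
Iteration 1: components of {Clip} -> Spring = 1*3 = 3.
Iteration 2: components of {Spring} -> Housing = 3*3 = 9, Shaft = 3*4 = 12.
Iteration 3: no further components; recursion stops.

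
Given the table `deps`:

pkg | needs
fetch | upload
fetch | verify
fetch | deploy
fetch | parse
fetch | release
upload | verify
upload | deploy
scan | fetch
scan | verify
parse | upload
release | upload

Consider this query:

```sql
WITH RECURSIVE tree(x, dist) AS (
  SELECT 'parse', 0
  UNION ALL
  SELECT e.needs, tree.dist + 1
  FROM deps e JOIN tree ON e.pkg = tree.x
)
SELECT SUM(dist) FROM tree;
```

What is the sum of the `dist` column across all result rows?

5

Base: (parse, dist=0).
Iteration 1: edges from {parse} -> (upload, dist=1).
Iteration 2: edges from {upload} -> (deploy, dist=2), (verify, dist=2).
Iteration 3: no outgoing edges from {deploy,verify}; recursion stops.
SUM(dist) = 0 + 1 + 2 + 2 = 5.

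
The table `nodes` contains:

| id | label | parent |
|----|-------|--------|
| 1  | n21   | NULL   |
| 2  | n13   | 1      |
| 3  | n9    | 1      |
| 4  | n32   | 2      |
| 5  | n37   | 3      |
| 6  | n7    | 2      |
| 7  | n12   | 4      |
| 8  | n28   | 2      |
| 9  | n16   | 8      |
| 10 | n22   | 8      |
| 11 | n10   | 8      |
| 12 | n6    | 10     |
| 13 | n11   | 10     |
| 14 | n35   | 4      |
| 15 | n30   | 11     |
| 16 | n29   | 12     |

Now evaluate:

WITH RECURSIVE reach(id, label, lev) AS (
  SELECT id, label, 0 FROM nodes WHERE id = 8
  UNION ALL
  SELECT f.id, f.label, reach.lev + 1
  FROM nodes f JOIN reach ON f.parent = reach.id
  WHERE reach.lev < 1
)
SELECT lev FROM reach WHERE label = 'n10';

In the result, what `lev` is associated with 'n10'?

Base: id=8 (n28) at lev 0.
Iteration 1: rows with parent in {8} -> n16 (id 9, lev 1), n22 (id 10, lev 1), n10 (id 11, lev 1).
Iteration 2: lev < 1 fails for all current rows; recursion stops.

1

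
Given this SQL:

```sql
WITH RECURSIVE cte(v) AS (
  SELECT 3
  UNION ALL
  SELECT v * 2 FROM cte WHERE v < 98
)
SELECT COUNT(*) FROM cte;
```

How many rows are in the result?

7

Base: v=3.
Iteration 1: 3 < 98 holds -> v = 3 * 2 = 6.
Iteration 2: 6 < 98 holds -> v = 6 * 2 = 12.
Iteration 3: 12 < 98 holds -> v = 12 * 2 = 24.
Iteration 4: 24 < 98 holds -> v = 24 * 2 = 48.
Iteration 5: 48 < 98 holds -> v = 48 * 2 = 96.
Iteration 6: 96 < 98 holds -> v = 96 * 2 = 192.
Iteration 7: 192 < 98 fails; recursion stops.
Total rows emitted: 7.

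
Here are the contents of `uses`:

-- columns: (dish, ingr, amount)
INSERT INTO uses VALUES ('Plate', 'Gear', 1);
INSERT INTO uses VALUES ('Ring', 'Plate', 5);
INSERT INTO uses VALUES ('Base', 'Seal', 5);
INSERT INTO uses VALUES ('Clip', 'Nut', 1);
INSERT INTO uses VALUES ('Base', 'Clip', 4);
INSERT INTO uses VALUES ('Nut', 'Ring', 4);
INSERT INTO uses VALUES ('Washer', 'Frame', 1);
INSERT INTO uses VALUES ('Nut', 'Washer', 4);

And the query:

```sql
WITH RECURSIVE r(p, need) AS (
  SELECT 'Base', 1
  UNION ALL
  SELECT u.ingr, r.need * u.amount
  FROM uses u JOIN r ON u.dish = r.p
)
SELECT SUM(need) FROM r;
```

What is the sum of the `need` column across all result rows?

222

Base: (Base, need=1).
Iteration 1: components of {Base} -> Clip = 1*4 = 4, Seal = 1*5 = 5.
Iteration 2: components of {Clip,Seal} -> Nut = 4*1 = 4.
Iteration 3: components of {Nut} -> Ring = 4*4 = 16, Washer = 4*4 = 16.
Iteration 4: components of {Ring,Washer} -> Frame = 16*1 = 16, Plate = 16*5 = 80.
Iteration 5: components of {Frame,Plate} -> Gear = 80*1 = 80.
Iteration 6: no further components; recursion stops.
SUM(need) = 1 + 4 + 5 + 4 + 16 + 16 + 16 + 80 + 80 = 222.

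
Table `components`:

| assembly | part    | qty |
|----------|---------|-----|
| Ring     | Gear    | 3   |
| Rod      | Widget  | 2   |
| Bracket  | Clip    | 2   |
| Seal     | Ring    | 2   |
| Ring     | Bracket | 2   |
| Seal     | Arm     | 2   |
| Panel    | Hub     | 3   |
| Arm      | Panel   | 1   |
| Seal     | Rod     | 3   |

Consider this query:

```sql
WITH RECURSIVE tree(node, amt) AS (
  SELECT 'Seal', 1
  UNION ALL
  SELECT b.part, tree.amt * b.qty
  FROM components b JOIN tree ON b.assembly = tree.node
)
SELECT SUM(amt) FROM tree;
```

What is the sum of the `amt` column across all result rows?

Base: (Seal, amt=1).
Iteration 1: components of {Seal} -> Arm = 1*2 = 2, Ring = 1*2 = 2, Rod = 1*3 = 3.
Iteration 2: components of {Arm,Ring,Rod} -> Bracket = 2*2 = 4, Gear = 2*3 = 6, Panel = 2*1 = 2, Widget = 3*2 = 6.
Iteration 3: components of {Bracket,Gear,Panel,Widget} -> Clip = 4*2 = 8, Hub = 2*3 = 6.
Iteration 4: no further components; recursion stops.
SUM(amt) = 1 + 2 + 2 + 3 + 4 + 6 + 2 + 6 + 8 + 6 = 40.

40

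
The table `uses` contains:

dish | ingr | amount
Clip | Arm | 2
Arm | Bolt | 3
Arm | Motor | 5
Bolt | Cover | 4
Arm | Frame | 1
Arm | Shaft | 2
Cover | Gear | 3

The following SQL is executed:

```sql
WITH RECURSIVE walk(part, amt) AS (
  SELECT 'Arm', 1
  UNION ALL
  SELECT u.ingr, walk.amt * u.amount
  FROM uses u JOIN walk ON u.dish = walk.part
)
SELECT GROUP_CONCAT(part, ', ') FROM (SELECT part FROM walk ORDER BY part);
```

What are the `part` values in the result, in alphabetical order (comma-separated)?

Arm, Bolt, Cover, Frame, Gear, Motor, Shaft

Base: (Arm, amt=1).
Iteration 1: components of {Arm} -> Bolt = 1*3 = 3, Frame = 1*1 = 1, Motor = 1*5 = 5, Shaft = 1*2 = 2.
Iteration 2: components of {Bolt,Frame,Motor,Shaft} -> Cover = 3*4 = 12.
Iteration 3: components of {Cover} -> Gear = 12*3 = 36.
Iteration 4: no further components; recursion stops.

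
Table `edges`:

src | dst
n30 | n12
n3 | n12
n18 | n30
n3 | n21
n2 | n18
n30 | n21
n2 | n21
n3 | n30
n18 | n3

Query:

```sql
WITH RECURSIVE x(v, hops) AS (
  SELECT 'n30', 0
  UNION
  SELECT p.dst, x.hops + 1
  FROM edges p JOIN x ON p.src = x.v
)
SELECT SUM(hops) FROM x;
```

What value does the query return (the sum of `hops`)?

2

Base: (n30, hops=0).
Iteration 1: edges from {n30} -> (n12, hops=1), (n21, hops=1).
Iteration 2: no outgoing edges from {n12,n21}; recursion stops.
SUM(hops) = 0 + 1 + 1 = 2.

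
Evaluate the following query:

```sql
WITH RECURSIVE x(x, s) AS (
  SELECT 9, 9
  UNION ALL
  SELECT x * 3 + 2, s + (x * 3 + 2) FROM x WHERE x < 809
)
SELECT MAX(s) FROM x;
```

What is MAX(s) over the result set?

1205

Base: x=9, s=9.
Iteration 1: 9 < 809 holds -> x = 9 * 3 + 2 = 29, s = 9 + 29 = 38.
Iteration 2: 29 < 809 holds -> x = 29 * 3 + 2 = 89, s = 38 + 89 = 127.
Iteration 3: 89 < 809 holds -> x = 89 * 3 + 2 = 269, s = 127 + 269 = 396.
Iteration 4: 269 < 809 holds -> x = 269 * 3 + 2 = 809, s = 396 + 809 = 1205.
Iteration 5: 809 < 809 fails; recursion stops.
s values: 9, 38, 127, 396, 1205; the maximum is 1205.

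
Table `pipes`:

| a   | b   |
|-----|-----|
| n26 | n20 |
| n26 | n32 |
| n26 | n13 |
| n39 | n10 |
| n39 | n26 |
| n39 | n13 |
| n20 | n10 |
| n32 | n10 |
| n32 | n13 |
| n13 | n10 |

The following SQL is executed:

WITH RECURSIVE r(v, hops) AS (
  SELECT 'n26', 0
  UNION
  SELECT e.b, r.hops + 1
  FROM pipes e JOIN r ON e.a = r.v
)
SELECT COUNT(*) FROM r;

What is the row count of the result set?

7

Base: (n26, hops=0).
Iteration 1: edges from {n26} -> (n13, hops=1), (n20, hops=1), (n32, hops=1).
Iteration 2: edges from {n13,n20,n32} -> (n10, hops=2), (n13, hops=2). [UNION drops 2 duplicate row(s)]
Iteration 3: edges from {n10,n13} -> (n10, hops=3).
Iteration 4: no outgoing edges from {n10}; recursion stops.
Total rows emitted: 7.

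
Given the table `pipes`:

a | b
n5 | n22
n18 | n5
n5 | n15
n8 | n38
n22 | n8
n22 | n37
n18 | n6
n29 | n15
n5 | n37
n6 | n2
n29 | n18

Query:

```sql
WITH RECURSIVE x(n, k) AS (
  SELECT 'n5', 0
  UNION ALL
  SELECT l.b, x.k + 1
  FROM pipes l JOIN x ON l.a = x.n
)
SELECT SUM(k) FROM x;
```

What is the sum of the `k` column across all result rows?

Base: (n5, k=0).
Iteration 1: edges from {n5} -> (n15, k=1), (n22, k=1), (n37, k=1).
Iteration 2: edges from {n15,n22,n37} -> (n37, k=2), (n8, k=2).
Iteration 3: edges from {n37,n8} -> (n38, k=3).
Iteration 4: no outgoing edges from {n38}; recursion stops.
SUM(k) = 0 + 1 + 1 + 1 + 2 + 2 + 3 = 10.

10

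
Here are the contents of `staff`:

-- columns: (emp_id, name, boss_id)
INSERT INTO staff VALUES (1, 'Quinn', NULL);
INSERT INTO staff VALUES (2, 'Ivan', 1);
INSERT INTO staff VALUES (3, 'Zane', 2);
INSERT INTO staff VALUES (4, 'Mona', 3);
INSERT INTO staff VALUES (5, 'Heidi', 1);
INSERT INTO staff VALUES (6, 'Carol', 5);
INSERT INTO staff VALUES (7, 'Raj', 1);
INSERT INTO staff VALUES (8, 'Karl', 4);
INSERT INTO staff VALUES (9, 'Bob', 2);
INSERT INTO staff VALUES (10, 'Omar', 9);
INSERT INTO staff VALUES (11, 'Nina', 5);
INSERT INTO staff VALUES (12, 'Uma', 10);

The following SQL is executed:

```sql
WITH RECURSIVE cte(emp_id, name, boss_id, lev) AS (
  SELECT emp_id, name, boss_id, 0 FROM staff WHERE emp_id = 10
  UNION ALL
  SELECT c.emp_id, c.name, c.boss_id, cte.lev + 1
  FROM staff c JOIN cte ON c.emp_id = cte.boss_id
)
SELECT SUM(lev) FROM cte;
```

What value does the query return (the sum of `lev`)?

Base: emp_id=10 (Omar), boss_id=9, lev 0.
Iteration 1: join on emp_id=9 -> Bob (id 9, boss_id=2, lev 1).
Iteration 2: join on emp_id=2 -> Ivan (id 2, boss_id=1, lev 2).
Iteration 3: join on emp_id=1 -> Quinn (id 1, boss_id=NULL, lev 3).
Iteration 4: boss_id is NULL; no match; recursion stops.
SUM(lev) = 0 + 1 + 2 + 3 = 6.

6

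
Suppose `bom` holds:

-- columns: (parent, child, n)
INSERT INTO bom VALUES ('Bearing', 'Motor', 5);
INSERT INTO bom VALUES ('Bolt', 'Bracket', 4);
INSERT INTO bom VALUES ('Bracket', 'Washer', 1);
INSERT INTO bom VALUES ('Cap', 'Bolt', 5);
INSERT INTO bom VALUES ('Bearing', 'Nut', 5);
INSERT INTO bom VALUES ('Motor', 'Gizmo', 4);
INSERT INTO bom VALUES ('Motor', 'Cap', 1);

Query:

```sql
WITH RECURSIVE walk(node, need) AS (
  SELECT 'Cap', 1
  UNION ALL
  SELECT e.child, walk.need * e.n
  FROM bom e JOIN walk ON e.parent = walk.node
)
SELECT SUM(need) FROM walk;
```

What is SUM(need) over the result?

46

Base: (Cap, need=1).
Iteration 1: components of {Cap} -> Bolt = 1*5 = 5.
Iteration 2: components of {Bolt} -> Bracket = 5*4 = 20.
Iteration 3: components of {Bracket} -> Washer = 20*1 = 20.
Iteration 4: no further components; recursion stops.
SUM(need) = 1 + 5 + 20 + 20 = 46.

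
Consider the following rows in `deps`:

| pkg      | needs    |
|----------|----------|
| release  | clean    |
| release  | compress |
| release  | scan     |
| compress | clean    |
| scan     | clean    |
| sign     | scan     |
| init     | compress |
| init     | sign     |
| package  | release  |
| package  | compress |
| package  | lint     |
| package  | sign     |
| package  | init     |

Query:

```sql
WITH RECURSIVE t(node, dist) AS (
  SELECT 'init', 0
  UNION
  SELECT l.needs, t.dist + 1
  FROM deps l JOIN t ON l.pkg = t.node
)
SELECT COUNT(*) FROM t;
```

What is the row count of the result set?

6

Base: (init, dist=0).
Iteration 1: edges from {init} -> (compress, dist=1), (sign, dist=1).
Iteration 2: edges from {compress,sign} -> (clean, dist=2), (scan, dist=2).
Iteration 3: edges from {clean,scan} -> (clean, dist=3).
Iteration 4: no outgoing edges from {clean}; recursion stops.
Total rows emitted: 6.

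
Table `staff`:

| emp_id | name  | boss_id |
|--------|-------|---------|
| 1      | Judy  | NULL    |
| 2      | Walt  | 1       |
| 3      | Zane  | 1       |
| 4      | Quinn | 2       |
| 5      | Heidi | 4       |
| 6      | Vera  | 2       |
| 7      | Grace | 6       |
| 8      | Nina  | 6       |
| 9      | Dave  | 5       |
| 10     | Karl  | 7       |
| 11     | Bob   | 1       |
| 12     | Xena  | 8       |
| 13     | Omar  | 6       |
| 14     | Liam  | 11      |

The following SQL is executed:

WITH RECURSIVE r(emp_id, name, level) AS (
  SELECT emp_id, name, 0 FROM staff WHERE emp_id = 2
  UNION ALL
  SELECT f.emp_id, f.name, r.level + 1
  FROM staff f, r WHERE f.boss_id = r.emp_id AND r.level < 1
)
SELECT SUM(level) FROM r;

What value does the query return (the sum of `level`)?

Base: emp_id=2 (Walt) at level 0.
Iteration 1: rows with boss_id in {2} -> Quinn (id 4, level 1), Vera (id 6, level 1).
Iteration 2: level < 1 fails for all current rows; recursion stops.
SUM(level) = 0 + 1 + 1 = 2.

2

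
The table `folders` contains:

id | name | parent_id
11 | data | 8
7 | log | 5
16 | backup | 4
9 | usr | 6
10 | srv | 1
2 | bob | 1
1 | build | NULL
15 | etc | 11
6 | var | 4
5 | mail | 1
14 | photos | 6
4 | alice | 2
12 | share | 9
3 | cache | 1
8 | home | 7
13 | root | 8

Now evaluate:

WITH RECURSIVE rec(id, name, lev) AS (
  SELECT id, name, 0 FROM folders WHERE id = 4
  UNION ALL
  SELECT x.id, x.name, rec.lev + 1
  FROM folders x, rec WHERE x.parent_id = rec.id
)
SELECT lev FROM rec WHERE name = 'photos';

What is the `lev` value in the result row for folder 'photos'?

Base: id=4 (alice) at lev 0.
Iteration 1: rows with parent_id in {4} -> var (id 6, lev 1), backup (id 16, lev 1).
Iteration 2: rows with parent_id in {6,16} -> usr (id 9, lev 2), photos (id 14, lev 2).
Iteration 3: rows with parent_id in {9,14} -> share (id 12, lev 3).
Iteration 4: no rows with parent_id in {12}; recursion stops.

2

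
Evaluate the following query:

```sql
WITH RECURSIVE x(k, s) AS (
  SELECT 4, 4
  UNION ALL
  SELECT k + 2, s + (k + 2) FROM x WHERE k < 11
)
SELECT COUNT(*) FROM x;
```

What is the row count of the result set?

Base: k=4, s=4.
Iteration 1: 4 < 11 holds -> k = 4 + 2 = 6, s = 4 + 6 = 10.
Iteration 2: 6 < 11 holds -> k = 6 + 2 = 8, s = 10 + 8 = 18.
Iteration 3: 8 < 11 holds -> k = 8 + 2 = 10, s = 18 + 10 = 28.
Iteration 4: 10 < 11 holds -> k = 10 + 2 = 12, s = 28 + 12 = 40.
Iteration 5: 12 < 11 fails; recursion stops.
Total rows emitted: 5.

5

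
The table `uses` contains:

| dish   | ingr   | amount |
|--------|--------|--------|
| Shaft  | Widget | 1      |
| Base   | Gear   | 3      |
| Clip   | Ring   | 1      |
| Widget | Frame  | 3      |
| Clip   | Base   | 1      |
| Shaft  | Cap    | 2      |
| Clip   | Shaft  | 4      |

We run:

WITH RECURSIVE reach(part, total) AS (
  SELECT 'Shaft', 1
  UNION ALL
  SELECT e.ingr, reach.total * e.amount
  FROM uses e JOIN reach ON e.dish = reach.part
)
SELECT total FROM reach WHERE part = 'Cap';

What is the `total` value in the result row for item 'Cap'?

Base: (Shaft, total=1).
Iteration 1: components of {Shaft} -> Cap = 1*2 = 2, Widget = 1*1 = 1.
Iteration 2: components of {Cap,Widget} -> Frame = 1*3 = 3.
Iteration 3: no further components; recursion stops.

2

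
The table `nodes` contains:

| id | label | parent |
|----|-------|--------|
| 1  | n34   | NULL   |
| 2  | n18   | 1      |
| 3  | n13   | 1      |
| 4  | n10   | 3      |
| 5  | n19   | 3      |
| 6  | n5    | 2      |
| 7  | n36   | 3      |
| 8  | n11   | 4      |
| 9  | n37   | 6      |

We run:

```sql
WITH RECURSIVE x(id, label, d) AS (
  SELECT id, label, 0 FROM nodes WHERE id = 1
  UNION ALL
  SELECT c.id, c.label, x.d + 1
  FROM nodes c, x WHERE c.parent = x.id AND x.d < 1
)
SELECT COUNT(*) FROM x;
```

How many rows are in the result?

Base: id=1 (n34) at d 0.
Iteration 1: rows with parent in {1} -> n18 (id 2, d 1), n13 (id 3, d 1).
Iteration 2: d < 1 fails for all current rows; recursion stops.
Total rows emitted: 3.

3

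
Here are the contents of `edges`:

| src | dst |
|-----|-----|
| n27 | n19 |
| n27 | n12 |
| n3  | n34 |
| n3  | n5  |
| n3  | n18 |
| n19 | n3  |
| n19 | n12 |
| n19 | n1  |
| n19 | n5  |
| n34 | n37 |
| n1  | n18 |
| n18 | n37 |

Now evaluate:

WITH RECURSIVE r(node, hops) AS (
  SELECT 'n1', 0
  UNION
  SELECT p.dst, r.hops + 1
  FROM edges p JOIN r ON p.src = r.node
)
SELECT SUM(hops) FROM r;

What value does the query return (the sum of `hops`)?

Base: (n1, hops=0).
Iteration 1: edges from {n1} -> (n18, hops=1).
Iteration 2: edges from {n18} -> (n37, hops=2).
Iteration 3: no outgoing edges from {n37}; recursion stops.
SUM(hops) = 0 + 1 + 2 = 3.

3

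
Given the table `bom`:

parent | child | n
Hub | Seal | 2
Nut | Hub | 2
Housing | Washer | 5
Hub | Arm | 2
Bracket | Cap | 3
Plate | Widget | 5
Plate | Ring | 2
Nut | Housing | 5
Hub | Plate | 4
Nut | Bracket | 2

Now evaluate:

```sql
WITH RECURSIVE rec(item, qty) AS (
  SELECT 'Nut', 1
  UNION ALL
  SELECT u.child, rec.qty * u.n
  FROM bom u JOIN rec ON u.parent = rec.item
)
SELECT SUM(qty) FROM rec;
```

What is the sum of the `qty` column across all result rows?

113

Base: (Nut, qty=1).
Iteration 1: components of {Nut} -> Bracket = 1*2 = 2, Housing = 1*5 = 5, Hub = 1*2 = 2.
Iteration 2: components of {Bracket,Housing,Hub} -> Arm = 2*2 = 4, Cap = 2*3 = 6, Plate = 2*4 = 8, Seal = 2*2 = 4, Washer = 5*5 = 25.
Iteration 3: components of {Arm,Cap,Plate,Seal,Washer} -> Ring = 8*2 = 16, Widget = 8*5 = 40.
Iteration 4: no further components; recursion stops.
SUM(qty) = 1 + 2 + 2 + 5 + 4 + 8 + 4 + 6 + 25 + 40 + 16 = 113.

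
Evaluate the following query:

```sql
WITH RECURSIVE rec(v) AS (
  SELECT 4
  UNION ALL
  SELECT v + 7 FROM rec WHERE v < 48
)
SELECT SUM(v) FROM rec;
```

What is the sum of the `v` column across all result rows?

228

Base: v=4.
Iteration 1: 4 < 48 holds -> v = 4 + 7 = 11.
Iteration 2: 11 < 48 holds -> v = 11 + 7 = 18.
Iteration 3: 18 < 48 holds -> v = 18 + 7 = 25.
Iteration 4: 25 < 48 holds -> v = 25 + 7 = 32.
Iteration 5: 32 < 48 holds -> v = 32 + 7 = 39.
Iteration 6: 39 < 48 holds -> v = 39 + 7 = 46.
Iteration 7: 46 < 48 holds -> v = 46 + 7 = 53.
Iteration 8: 53 < 48 fails; recursion stops.
SUM(v) = 4 + 11 + 18 + 25 + 32 + 39 + 46 + 53 = 228.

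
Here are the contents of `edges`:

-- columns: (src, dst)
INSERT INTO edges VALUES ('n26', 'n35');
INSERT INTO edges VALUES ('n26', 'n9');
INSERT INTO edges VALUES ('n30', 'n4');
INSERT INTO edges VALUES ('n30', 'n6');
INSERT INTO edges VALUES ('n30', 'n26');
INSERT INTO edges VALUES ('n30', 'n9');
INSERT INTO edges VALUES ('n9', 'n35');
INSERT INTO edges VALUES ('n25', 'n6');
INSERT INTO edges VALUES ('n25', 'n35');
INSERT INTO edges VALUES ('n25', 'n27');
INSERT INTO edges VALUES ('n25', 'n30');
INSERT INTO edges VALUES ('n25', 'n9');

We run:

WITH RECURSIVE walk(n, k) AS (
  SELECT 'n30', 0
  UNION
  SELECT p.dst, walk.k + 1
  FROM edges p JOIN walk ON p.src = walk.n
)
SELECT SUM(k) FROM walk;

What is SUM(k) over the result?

11

Base: (n30, k=0).
Iteration 1: edges from {n30} -> (n26, k=1), (n4, k=1), (n6, k=1), (n9, k=1).
Iteration 2: edges from {n26,n4,n6,n9} -> (n35, k=2), (n9, k=2). [UNION drops 1 duplicate row(s)]
Iteration 3: edges from {n35,n9} -> (n35, k=3).
Iteration 4: no outgoing edges from {n35}; recursion stops.
SUM(k) = 0 + 1 + 1 + 1 + 1 + 2 + 2 + 3 = 11.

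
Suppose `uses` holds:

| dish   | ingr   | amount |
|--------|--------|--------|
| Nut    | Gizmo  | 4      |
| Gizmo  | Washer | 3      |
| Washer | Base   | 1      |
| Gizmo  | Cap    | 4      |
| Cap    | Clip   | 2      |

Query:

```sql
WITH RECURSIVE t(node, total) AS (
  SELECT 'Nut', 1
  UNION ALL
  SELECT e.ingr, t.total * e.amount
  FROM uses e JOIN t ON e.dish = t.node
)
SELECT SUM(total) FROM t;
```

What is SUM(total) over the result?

Base: (Nut, total=1).
Iteration 1: components of {Nut} -> Gizmo = 1*4 = 4.
Iteration 2: components of {Gizmo} -> Cap = 4*4 = 16, Washer = 4*3 = 12.
Iteration 3: components of {Cap,Washer} -> Base = 12*1 = 12, Clip = 16*2 = 32.
Iteration 4: no further components; recursion stops.
SUM(total) = 1 + 4 + 12 + 16 + 12 + 32 = 77.

77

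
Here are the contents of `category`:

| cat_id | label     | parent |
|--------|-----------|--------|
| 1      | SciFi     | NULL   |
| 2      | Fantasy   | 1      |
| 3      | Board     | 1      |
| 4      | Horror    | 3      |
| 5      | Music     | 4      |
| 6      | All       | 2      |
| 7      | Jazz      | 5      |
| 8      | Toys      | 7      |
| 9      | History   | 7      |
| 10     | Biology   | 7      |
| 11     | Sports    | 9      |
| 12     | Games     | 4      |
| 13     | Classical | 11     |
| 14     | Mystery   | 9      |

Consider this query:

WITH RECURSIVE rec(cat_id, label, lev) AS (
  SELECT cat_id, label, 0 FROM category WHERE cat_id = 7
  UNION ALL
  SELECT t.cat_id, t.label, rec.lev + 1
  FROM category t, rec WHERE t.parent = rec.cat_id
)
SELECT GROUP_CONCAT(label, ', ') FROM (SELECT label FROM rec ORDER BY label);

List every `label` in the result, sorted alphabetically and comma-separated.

Biology, Classical, History, Jazz, Mystery, Sports, Toys

Base: cat_id=7 (Jazz) at lev 0.
Iteration 1: rows with parent in {7} -> Toys (id 8, lev 1), History (id 9, lev 1), Biology (id 10, lev 1).
Iteration 2: rows with parent in {8,9,10} -> Sports (id 11, lev 2), Mystery (id 14, lev 2).
Iteration 3: rows with parent in {11,14} -> Classical (id 13, lev 3).
Iteration 4: no rows with parent in {13}; recursion stops.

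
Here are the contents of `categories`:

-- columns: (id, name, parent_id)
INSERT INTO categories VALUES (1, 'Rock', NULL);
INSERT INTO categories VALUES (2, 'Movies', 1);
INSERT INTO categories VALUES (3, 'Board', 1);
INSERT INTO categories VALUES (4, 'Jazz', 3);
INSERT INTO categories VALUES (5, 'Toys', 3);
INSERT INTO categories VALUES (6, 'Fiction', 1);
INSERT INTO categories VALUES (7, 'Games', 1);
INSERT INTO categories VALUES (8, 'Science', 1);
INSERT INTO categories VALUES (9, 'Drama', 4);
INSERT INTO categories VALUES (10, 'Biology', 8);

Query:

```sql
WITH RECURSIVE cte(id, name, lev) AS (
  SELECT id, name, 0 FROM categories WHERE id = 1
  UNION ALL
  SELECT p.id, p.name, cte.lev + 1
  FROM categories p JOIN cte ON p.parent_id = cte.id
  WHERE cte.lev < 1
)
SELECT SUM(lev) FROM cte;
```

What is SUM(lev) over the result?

Base: id=1 (Rock) at lev 0.
Iteration 1: rows with parent_id in {1} -> Movies (id 2, lev 1), Board (id 3, lev 1), Fiction (id 6, lev 1), Games (id 7, lev 1), Science (id 8, lev 1).
Iteration 2: lev < 1 fails for all current rows; recursion stops.
SUM(lev) = 0 + 1 + 1 + 1 + 1 + 1 = 5.

5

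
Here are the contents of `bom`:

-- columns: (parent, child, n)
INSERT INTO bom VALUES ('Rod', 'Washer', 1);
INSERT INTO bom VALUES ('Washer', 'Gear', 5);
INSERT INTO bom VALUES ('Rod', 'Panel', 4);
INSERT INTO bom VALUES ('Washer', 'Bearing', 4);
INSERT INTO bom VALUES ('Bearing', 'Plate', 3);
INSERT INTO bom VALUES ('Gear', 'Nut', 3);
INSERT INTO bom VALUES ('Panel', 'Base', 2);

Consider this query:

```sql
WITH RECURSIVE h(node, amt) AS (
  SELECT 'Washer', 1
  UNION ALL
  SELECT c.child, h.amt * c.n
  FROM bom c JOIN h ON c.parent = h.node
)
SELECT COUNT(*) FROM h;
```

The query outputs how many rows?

Base: (Washer, amt=1).
Iteration 1: components of {Washer} -> Bearing = 1*4 = 4, Gear = 1*5 = 5.
Iteration 2: components of {Bearing,Gear} -> Nut = 5*3 = 15, Plate = 4*3 = 12.
Iteration 3: no further components; recursion stops.
Total rows emitted: 5.

5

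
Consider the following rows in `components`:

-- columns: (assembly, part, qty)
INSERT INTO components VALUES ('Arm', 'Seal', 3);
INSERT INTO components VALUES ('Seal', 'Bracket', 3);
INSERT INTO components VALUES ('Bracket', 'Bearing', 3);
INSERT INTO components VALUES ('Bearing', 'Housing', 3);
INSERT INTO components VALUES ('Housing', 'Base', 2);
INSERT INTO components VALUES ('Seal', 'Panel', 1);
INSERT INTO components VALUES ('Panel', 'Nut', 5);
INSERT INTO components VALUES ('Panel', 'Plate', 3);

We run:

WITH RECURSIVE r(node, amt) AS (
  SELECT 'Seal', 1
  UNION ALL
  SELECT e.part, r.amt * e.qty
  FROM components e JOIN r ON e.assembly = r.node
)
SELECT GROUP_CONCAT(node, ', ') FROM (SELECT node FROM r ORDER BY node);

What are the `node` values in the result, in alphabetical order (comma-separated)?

Base, Bearing, Bracket, Housing, Nut, Panel, Plate, Seal

Base: (Seal, amt=1).
Iteration 1: components of {Seal} -> Bracket = 1*3 = 3, Panel = 1*1 = 1.
Iteration 2: components of {Bracket,Panel} -> Bearing = 3*3 = 9, Nut = 1*5 = 5, Plate = 1*3 = 3.
Iteration 3: components of {Bearing,Nut,Plate} -> Housing = 9*3 = 27.
Iteration 4: components of {Housing} -> Base = 27*2 = 54.
Iteration 5: no further components; recursion stops.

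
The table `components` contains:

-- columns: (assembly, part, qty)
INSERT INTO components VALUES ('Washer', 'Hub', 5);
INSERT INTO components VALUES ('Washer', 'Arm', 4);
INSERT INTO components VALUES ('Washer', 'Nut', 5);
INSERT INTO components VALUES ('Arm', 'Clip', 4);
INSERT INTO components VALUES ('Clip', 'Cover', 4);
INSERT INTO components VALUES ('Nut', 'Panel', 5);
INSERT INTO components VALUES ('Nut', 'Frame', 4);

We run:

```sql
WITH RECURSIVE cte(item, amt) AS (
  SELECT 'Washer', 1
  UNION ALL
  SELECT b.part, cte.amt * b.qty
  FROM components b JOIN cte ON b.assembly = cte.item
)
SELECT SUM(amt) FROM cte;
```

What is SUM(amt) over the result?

Base: (Washer, amt=1).
Iteration 1: components of {Washer} -> Arm = 1*4 = 4, Hub = 1*5 = 5, Nut = 1*5 = 5.
Iteration 2: components of {Arm,Hub,Nut} -> Clip = 4*4 = 16, Frame = 5*4 = 20, Panel = 5*5 = 25.
Iteration 3: components of {Clip,Frame,Panel} -> Cover = 16*4 = 64.
Iteration 4: no further components; recursion stops.
SUM(amt) = 1 + 5 + 4 + 5 + 16 + 25 + 20 + 64 = 140.

140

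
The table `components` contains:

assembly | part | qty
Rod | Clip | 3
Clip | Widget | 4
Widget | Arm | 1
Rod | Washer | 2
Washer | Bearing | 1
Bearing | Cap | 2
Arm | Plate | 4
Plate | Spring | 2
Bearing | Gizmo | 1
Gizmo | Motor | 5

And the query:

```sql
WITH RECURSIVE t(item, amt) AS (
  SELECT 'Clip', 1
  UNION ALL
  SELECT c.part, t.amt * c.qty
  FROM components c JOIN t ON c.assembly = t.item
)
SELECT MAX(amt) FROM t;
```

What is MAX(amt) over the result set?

Base: (Clip, amt=1).
Iteration 1: components of {Clip} -> Widget = 1*4 = 4.
Iteration 2: components of {Widget} -> Arm = 4*1 = 4.
Iteration 3: components of {Arm} -> Plate = 4*4 = 16.
Iteration 4: components of {Plate} -> Spring = 16*2 = 32.
Iteration 5: no further components; recursion stops.
amt values: 1, 4, 4, 16, 32; the maximum is 32.

32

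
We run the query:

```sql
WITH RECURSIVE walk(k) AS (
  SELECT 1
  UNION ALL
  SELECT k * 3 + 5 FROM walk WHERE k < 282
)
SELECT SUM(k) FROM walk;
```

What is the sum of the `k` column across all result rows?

Base: k=1.
Iteration 1: 1 < 282 holds -> k = 1 * 3 + 5 = 8.
Iteration 2: 8 < 282 holds -> k = 8 * 3 + 5 = 29.
Iteration 3: 29 < 282 holds -> k = 29 * 3 + 5 = 92.
Iteration 4: 92 < 282 holds -> k = 92 * 3 + 5 = 281.
Iteration 5: 281 < 282 holds -> k = 281 * 3 + 5 = 848.
Iteration 6: 848 < 282 fails; recursion stops.
SUM(k) = 1 + 8 + 29 + 92 + 281 + 848 = 1259.

1259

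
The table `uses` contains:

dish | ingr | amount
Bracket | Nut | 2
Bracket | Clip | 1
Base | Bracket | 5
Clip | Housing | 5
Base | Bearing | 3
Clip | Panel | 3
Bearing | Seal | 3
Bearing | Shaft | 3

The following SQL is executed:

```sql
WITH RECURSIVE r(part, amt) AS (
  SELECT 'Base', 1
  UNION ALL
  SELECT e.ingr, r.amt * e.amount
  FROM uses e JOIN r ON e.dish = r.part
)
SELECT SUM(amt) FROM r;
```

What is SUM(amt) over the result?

Base: (Base, amt=1).
Iteration 1: components of {Base} -> Bearing = 1*3 = 3, Bracket = 1*5 = 5.
Iteration 2: components of {Bearing,Bracket} -> Clip = 5*1 = 5, Nut = 5*2 = 10, Seal = 3*3 = 9, Shaft = 3*3 = 9.
Iteration 3: components of {Clip,Nut,Seal,Shaft} -> Housing = 5*5 = 25, Panel = 5*3 = 15.
Iteration 4: no further components; recursion stops.
SUM(amt) = 1 + 3 + 5 + 9 + 9 + 10 + 5 + 15 + 25 = 82.

82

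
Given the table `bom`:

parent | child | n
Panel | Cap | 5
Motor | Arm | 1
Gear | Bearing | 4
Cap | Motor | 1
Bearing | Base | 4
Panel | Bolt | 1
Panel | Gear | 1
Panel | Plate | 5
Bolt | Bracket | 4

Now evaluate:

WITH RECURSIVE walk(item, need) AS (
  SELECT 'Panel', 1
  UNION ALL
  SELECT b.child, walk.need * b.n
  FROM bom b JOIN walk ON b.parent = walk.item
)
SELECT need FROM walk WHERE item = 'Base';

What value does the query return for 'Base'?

16

Base: (Panel, need=1).
Iteration 1: components of {Panel} -> Bolt = 1*1 = 1, Cap = 1*5 = 5, Gear = 1*1 = 1, Plate = 1*5 = 5.
Iteration 2: components of {Bolt,Cap,Gear,Plate} -> Bearing = 1*4 = 4, Bracket = 1*4 = 4, Motor = 5*1 = 5.
Iteration 3: components of {Bearing,Bracket,Motor} -> Arm = 5*1 = 5, Base = 4*4 = 16.
Iteration 4: no further components; recursion stops.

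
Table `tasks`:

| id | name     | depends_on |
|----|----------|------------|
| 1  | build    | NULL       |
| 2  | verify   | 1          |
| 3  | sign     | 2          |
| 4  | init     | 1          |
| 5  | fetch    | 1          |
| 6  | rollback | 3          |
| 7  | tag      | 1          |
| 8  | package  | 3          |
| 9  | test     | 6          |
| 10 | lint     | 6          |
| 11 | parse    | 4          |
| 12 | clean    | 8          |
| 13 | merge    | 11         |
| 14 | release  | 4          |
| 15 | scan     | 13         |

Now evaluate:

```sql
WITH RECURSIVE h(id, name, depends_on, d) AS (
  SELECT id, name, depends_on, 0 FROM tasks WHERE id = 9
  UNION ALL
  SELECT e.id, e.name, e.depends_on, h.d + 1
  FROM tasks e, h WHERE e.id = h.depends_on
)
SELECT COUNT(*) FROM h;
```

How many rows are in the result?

5

Base: id=9 (test), depends_on=6, d 0.
Iteration 1: join on id=6 -> rollback (id 6, depends_on=3, d 1).
Iteration 2: join on id=3 -> sign (id 3, depends_on=2, d 2).
Iteration 3: join on id=2 -> verify (id 2, depends_on=1, d 3).
Iteration 4: join on id=1 -> build (id 1, depends_on=NULL, d 4).
Iteration 5: depends_on is NULL; no match; recursion stops.
Total rows emitted: 5.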